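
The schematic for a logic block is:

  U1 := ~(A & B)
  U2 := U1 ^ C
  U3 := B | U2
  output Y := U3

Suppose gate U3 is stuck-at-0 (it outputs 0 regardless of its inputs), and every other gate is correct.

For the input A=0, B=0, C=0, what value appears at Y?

0

Propagate with U3 forced: U1=1, U2=1, U3=0 [stuck-at-0].
So Y = 0. (Without the fault it would be 1.)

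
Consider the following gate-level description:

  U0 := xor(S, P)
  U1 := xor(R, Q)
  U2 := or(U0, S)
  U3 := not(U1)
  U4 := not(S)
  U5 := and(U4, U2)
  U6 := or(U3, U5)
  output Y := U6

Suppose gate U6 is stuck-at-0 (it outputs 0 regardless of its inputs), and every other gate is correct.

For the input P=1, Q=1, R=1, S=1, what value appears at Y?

0

Propagate with U6 forced: U0=0, U1=0, U2=1, U3=1, U4=0, U5=0, U6=0 [stuck-at-0].
So Y = 0. (Without the fault it would be 1.)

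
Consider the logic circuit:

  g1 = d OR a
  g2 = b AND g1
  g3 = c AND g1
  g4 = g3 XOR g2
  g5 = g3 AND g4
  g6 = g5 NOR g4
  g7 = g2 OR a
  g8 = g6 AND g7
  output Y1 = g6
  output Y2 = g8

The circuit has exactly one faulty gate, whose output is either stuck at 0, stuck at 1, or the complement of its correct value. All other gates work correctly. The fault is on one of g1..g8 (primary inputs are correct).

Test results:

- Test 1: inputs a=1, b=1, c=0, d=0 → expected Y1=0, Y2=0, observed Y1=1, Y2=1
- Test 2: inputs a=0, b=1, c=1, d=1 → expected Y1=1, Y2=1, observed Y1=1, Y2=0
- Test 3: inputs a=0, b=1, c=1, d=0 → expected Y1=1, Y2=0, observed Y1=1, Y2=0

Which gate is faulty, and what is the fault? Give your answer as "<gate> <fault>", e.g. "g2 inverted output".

g1 stuck-at-0

Fault-free values for test 1 (a=1, b=1, c=0, d=0): g1=1, g2=1, g3=0, g4=1, g5=0, g6=0, g7=1, g8=0, giving Y1=0, Y2=0. Observed Y1=1, Y2=1.
Test 1: faults giving observed Y1=1, Y2=1 are {g1 stuck-at-0, g1 inverted output, g2 stuck-at-0, g2 inverted output, g3 stuck-at-1, g3 inverted output, g4 stuck-at-0, g4 inverted output, g6 stuck-at-1, g6 inverted output}.
Test 2 (a=0, b=1, c=1, d=1): fault-free g1=1, g2=1, g3=1, g4=0, g5=0, g6=1, g7=1, g8=1 → Y1=1, Y2=1; observed Y1=1, Y2=0. Eliminates g2 stuck-at-0, g2 inverted output, g3 stuck-at-1, g3 inverted output, g4 stuck-at-0, g4 inverted output, g6 stuck-at-1, g6 inverted output.
Test 3 (a=0, b=1, c=1, d=0): fault-free g1=0, g2=0, g3=0, g4=0, g5=0, g6=1, g7=0, g8=0 → Y1=1, Y2=0; observed Y1=1, Y2=0. Eliminates g1 inverted output.
Only g1 stuck-at-0 is consistent with every test.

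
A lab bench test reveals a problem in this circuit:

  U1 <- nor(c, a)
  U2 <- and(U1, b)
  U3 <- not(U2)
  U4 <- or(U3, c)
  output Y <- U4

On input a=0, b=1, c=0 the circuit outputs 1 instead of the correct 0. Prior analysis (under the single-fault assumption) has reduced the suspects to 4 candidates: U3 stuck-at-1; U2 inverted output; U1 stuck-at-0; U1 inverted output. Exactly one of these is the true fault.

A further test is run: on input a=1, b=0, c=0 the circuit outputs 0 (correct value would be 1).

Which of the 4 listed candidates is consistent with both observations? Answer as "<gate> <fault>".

Evaluate each candidate on input a=1, b=0, c=0:
  U3 stuck-at-1: U1=0, U2=0, U3=1 [stuck-at-1], U4=1 → 1 — eliminated
  U2 inverted output: U1=0, U2=1 [inverted output], U3=0, U4=0 → 0 — matches
  U1 stuck-at-0: U1=0 [stuck-at-0], U2=0, U3=1, U4=1 → 1 — eliminated
  U1 inverted output: U1=1 [inverted output], U2=0, U3=1, U4=1 → 1 — eliminated
Only U2 inverted output reproduces the observed 0.

U2 inverted output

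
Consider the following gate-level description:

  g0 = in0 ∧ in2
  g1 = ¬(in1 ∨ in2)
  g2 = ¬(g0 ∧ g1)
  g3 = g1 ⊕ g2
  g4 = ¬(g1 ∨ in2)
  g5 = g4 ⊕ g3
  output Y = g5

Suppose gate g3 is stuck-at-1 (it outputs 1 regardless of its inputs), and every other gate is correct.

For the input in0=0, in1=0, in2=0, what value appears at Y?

Propagate with g3 forced: g0=0, g1=1, g2=1, g3=1 [stuck-at-1], g4=0, g5=1.
So Y = 1. (Without the fault it would be 0.)

1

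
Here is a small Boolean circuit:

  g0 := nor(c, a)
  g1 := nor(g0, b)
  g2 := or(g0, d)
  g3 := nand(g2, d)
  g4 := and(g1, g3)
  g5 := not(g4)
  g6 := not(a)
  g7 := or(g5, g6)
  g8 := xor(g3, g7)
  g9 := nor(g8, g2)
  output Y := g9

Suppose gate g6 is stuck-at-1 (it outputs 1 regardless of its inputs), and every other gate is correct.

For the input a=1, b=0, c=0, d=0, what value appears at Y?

Propagate with g6 forced: g0=0, g1=1, g2=0, g3=1, g4=1, g5=0, g6=1 [stuck-at-1], g7=1, g8=0, g9=1.
So Y = 1. (Without the fault it would be 0.)

1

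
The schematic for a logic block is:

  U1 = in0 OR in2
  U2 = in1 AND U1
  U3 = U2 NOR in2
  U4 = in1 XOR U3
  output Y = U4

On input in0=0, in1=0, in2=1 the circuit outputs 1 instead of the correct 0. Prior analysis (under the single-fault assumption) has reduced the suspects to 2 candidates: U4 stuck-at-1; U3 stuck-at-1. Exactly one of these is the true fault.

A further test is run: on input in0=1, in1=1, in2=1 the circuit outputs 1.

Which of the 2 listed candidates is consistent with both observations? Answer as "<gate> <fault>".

U4 stuck-at-1

Evaluate each candidate on input in0=1, in1=1, in2=1:
  U4 stuck-at-1: U1=1, U2=1, U3=0, U4=1 [stuck-at-1] → 1 — matches
  U3 stuck-at-1: U1=1, U2=1, U3=1 [stuck-at-1], U4=0 → 0 — eliminated
Only U4 stuck-at-1 reproduces the observed 1.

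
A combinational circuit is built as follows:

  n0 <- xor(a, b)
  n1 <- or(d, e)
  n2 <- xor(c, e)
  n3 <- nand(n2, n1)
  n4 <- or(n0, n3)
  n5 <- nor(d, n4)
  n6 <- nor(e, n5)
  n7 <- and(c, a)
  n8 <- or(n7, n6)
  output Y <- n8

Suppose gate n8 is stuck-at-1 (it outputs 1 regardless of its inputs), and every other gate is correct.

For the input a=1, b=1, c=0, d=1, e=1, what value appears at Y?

1

Propagate with n8 forced: n0=0, n1=1, n2=1, n3=0, n4=0, n5=0, n6=0, n7=0, n8=1 [stuck-at-1].
So Y = 1. (Without the fault it would be 0.)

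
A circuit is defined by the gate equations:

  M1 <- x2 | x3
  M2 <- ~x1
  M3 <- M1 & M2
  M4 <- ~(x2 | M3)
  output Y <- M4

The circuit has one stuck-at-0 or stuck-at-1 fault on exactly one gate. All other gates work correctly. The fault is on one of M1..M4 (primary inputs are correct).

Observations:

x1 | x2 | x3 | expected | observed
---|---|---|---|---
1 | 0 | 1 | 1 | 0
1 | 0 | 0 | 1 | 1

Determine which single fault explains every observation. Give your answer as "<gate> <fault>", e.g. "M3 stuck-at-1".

M2 stuck-at-1

Fault-free values for test 1 (x1=1, x2=0, x3=1): M1=1, M2=0, M3=0, M4=1, giving Y=1. Observed 0.
Test 1: faults giving observed 0 are {M2 stuck-at-1, M3 stuck-at-1, M4 stuck-at-0}.
Test 2 (x1=1, x2=0, x3=0): fault-free M1=0, M2=0, M3=0, M4=1 → 1; observed 1. Eliminates M3 stuck-at-1, M4 stuck-at-0.
Only M2 stuck-at-1 is consistent with every test.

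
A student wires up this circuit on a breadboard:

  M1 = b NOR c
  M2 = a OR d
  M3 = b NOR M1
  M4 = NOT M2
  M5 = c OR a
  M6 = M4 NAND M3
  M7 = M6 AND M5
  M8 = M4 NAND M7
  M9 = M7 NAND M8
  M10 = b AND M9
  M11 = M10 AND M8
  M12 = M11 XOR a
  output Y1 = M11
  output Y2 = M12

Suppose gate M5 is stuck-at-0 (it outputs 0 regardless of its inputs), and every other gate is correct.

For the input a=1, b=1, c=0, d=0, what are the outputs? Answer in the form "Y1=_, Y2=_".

Y1=1, Y2=0

Propagate with M5 forced: M1=0, M2=1, M3=0, M4=0, M5=0 [stuck-at-0], M6=1, M7=0, M8=1, M9=1, M10=1, M11=1, M12=0.
So the outputs are Y1=1, Y2=0. (Without the fault they would be Y1=0, Y2=1.)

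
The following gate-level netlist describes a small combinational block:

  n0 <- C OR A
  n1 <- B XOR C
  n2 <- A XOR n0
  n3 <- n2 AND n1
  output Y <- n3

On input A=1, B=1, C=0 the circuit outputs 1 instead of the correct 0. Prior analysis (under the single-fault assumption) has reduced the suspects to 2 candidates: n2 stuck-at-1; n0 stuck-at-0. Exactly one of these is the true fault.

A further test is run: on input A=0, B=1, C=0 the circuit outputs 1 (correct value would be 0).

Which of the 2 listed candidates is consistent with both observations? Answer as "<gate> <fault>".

Evaluate each candidate on input A=0, B=1, C=0:
  n2 stuck-at-1: n0=0, n1=1, n2=1 [stuck-at-1], n3=1 → 1 — matches
  n0 stuck-at-0: n0=0 [stuck-at-0], n1=1, n2=0, n3=0 → 0 — eliminated
Only n2 stuck-at-1 reproduces the observed 1.

n2 stuck-at-1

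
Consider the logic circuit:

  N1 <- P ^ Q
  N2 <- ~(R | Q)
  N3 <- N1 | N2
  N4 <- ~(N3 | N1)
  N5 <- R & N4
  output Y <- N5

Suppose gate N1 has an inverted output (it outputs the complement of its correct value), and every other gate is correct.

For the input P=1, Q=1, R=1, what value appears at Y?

0

Propagate with N1 forced: N1=1 [inverted output], N2=0, N3=1, N4=0, N5=0.
So Y = 0. (Without the fault it would be 1.)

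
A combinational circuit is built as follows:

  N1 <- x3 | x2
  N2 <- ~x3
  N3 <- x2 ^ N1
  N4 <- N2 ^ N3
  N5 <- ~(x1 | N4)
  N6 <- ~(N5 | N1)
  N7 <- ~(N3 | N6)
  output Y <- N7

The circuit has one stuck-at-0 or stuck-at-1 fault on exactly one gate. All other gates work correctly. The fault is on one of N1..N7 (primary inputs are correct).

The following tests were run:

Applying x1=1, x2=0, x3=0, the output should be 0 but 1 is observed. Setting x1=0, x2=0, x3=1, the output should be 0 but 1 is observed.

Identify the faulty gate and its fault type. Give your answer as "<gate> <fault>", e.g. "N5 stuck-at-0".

Fault-free values for test 1 (x1=1, x2=0, x3=0): N1=0, N2=1, N3=0, N4=1, N5=0, N6=1, N7=0, giving Y=0. Observed 1.
Test 1: faults giving observed 1 are {N5 stuck-at-1, N6 stuck-at-0, N7 stuck-at-1}.
Test 2 (x1=0, x2=0, x3=1): fault-free N1=1, N2=0, N3=1, N4=1, N5=0, N6=0, N7=0 → 0; observed 1. Eliminates N5 stuck-at-1, N6 stuck-at-0.
Only N7 stuck-at-1 is consistent with every test.

N7 stuck-at-1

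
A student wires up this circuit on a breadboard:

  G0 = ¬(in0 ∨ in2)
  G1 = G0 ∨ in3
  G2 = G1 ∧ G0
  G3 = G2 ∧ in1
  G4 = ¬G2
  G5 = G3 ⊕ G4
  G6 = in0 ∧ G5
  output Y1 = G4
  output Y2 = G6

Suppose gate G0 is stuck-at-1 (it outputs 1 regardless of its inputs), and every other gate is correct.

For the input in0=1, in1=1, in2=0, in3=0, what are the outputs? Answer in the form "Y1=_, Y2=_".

Y1=0, Y2=1

Propagate with G0 forced: G0=1 [stuck-at-1], G1=1, G2=1, G3=1, G4=0, G5=1, G6=1.
So the outputs are Y1=0, Y2=1. (Without the fault they would be Y1=1, Y2=1.)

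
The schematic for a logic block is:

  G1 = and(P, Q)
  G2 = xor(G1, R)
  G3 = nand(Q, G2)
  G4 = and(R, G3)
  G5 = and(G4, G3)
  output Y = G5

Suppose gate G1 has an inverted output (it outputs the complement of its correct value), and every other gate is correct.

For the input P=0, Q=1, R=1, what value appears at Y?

1

Propagate with G1 forced: G1=1 [inverted output], G2=0, G3=1, G4=1, G5=1.
So Y = 1. (Without the fault it would be 0.)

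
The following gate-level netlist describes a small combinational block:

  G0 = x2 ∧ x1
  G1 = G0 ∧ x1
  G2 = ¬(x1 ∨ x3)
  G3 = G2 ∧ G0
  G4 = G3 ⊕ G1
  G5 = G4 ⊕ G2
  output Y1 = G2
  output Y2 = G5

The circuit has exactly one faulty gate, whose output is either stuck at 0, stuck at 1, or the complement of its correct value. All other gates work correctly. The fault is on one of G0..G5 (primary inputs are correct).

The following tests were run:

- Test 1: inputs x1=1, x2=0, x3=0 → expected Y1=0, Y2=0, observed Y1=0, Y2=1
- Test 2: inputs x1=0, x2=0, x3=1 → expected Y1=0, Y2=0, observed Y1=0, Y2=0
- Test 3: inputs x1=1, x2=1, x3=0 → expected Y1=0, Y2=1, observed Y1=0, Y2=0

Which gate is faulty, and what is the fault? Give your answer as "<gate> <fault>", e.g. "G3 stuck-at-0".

Fault-free values for test 1 (x1=1, x2=0, x3=0): G0=0, G1=0, G2=0, G3=0, G4=0, G5=0, giving Y1=0, Y2=0. Observed Y1=0, Y2=1.
Test 1: faults giving observed Y1=0, Y2=1 are {G0 stuck-at-1, G0 inverted output, G1 stuck-at-1, G1 inverted output, G3 stuck-at-1, G3 inverted output, G4 stuck-at-1, G4 inverted output, G5 stuck-at-1, G5 inverted output}.
Test 2 (x1=0, x2=0, x3=1): fault-free G0=0, G1=0, G2=0, G3=0, G4=0, G5=0 → Y1=0, Y2=0; observed Y1=0, Y2=0. Eliminates G1 stuck-at-1, G1 inverted output, G3 stuck-at-1, G3 inverted output, G4 stuck-at-1, G4 inverted output, G5 stuck-at-1, G5 inverted output.
Test 3 (x1=1, x2=1, x3=0): fault-free G0=1, G1=1, G2=0, G3=0, G4=1, G5=1 → Y1=0, Y2=1; observed Y1=0, Y2=0. Eliminates G0 stuck-at-1.
Only G0 inverted output is consistent with every test.

G0 inverted output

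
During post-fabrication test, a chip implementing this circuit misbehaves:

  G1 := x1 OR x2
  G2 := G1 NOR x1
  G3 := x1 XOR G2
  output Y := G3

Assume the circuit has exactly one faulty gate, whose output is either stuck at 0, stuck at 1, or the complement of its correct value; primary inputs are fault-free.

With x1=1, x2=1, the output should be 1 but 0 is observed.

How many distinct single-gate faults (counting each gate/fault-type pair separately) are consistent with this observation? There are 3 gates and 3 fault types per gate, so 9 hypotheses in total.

4

Fault-free: G1=1, G2=0, G3=1 → 1. Observed 0.
  G1 stuck-at-0: output 1 ✗
  G1 stuck-at-1: output 1 ✗
  G1 inverted output: output 1 ✗
  G2 stuck-at-0: output 1 ✗
  G2 stuck-at-1: output 0 ✓
  G2 inverted output: output 0 ✓
  G3 stuck-at-0: output 0 ✓
  G3 stuck-at-1: output 1 ✗
  G3 inverted output: output 0 ✓
Consistent faults: {G2 stuck-at-1, G2 inverted output, G3 stuck-at-0, G3 inverted output} — 4 in all.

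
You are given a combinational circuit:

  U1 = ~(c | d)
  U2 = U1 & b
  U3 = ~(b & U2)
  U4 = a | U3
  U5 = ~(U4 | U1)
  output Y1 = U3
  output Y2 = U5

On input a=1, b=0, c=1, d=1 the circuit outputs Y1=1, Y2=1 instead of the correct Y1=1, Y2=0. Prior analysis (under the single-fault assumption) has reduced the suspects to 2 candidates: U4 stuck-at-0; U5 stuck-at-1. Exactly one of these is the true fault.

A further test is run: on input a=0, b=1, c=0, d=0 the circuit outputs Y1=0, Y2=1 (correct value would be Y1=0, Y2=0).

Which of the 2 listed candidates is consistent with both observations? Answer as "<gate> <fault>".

Evaluate each candidate on input a=0, b=1, c=0, d=0:
  U4 stuck-at-0: U1=1, U2=1, U3=0, U4=0 [stuck-at-0], U5=0 → Y1=0, Y2=0 — eliminated
  U5 stuck-at-1: U1=1, U2=1, U3=0, U4=0, U5=1 [stuck-at-1] → Y1=0, Y2=1 — matches
Only U5 stuck-at-1 reproduces the observed Y1=0, Y2=1.

U5 stuck-at-1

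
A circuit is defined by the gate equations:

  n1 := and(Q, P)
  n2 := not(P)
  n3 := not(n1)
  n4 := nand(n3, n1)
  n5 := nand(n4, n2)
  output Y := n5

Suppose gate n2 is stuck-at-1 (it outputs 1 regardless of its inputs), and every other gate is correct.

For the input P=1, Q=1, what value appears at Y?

Propagate with n2 forced: n1=1, n2=1 [stuck-at-1], n3=0, n4=1, n5=0.
So Y = 0. (Without the fault it would be 1.)

0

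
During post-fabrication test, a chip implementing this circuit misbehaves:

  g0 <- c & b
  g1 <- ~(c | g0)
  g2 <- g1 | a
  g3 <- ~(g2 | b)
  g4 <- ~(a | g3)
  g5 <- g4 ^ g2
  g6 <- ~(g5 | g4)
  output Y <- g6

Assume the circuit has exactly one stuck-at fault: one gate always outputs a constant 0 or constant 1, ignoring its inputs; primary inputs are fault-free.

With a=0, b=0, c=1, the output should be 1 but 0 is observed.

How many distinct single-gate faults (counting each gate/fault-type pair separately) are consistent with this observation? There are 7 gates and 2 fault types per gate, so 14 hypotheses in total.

6

Fault-free: g0=0, g1=0, g2=0, g3=1, g4=0, g5=0, g6=1 → 1. Observed 0.
  g0 stuck-at-0: output 1 ✗
  g0 stuck-at-1: output 1 ✗
  g1 stuck-at-0: output 1 ✗
  g1 stuck-at-1: output 0 ✓
  g2 stuck-at-0: output 1 ✗
  g2 stuck-at-1: output 0 ✓
  g3 stuck-at-0: output 0 ✓
  g3 stuck-at-1: output 1 ✗
  g4 stuck-at-0: output 1 ✗
  g4 stuck-at-1: output 0 ✓
  g5 stuck-at-0: output 1 ✗
  g5 stuck-at-1: output 0 ✓
  g6 stuck-at-0: output 0 ✓
  g6 stuck-at-1: output 1 ✗
Consistent faults: {g1 stuck-at-1, g2 stuck-at-1, g3 stuck-at-0, g4 stuck-at-1, g5 stuck-at-1, g6 stuck-at-0} — 6 in all.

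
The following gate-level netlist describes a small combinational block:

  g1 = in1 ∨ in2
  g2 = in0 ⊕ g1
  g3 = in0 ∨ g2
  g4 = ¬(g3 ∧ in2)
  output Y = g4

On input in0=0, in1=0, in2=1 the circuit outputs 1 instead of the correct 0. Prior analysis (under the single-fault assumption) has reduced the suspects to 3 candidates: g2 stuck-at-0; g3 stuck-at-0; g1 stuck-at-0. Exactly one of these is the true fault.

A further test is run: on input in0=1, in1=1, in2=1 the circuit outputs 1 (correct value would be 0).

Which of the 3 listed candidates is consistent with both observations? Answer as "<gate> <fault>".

g3 stuck-at-0

Evaluate each candidate on input in0=1, in1=1, in2=1:
  g2 stuck-at-0: g1=1, g2=0 [stuck-at-0], g3=1, g4=0 → 0 — eliminated
  g3 stuck-at-0: g1=1, g2=0, g3=0 [stuck-at-0], g4=1 → 1 — matches
  g1 stuck-at-0: g1=0 [stuck-at-0], g2=1, g3=1, g4=0 → 0 — eliminated
Only g3 stuck-at-0 reproduces the observed 1.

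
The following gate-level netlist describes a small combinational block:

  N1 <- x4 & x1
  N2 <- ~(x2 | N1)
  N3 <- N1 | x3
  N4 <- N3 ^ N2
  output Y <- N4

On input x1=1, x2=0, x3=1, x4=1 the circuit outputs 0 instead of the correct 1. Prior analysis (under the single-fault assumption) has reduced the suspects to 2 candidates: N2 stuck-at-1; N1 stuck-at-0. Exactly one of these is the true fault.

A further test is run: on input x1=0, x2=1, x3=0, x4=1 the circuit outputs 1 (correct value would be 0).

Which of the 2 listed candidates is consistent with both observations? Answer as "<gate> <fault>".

Evaluate each candidate on input x1=0, x2=1, x3=0, x4=1:
  N2 stuck-at-1: N1=0, N2=1 [stuck-at-1], N3=0, N4=1 → 1 — matches
  N1 stuck-at-0: N1=0 [stuck-at-0], N2=0, N3=0, N4=0 → 0 — eliminated
Only N2 stuck-at-1 reproduces the observed 1.

N2 stuck-at-1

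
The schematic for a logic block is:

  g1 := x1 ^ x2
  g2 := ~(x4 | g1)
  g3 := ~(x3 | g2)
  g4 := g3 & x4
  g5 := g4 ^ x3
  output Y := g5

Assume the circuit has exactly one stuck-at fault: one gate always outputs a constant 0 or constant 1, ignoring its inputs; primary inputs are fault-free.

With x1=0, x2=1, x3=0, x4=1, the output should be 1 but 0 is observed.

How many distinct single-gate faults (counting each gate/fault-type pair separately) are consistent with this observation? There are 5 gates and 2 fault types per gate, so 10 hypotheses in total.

4

Fault-free: g1=1, g2=0, g3=1, g4=1, g5=1 → 1. Observed 0.
  g1 stuck-at-0: output 1 ✗
  g1 stuck-at-1: output 1 ✗
  g2 stuck-at-0: output 1 ✗
  g2 stuck-at-1: output 0 ✓
  g3 stuck-at-0: output 0 ✓
  g3 stuck-at-1: output 1 ✗
  g4 stuck-at-0: output 0 ✓
  g4 stuck-at-1: output 1 ✗
  g5 stuck-at-0: output 0 ✓
  g5 stuck-at-1: output 1 ✗
Consistent faults: {g2 stuck-at-1, g3 stuck-at-0, g4 stuck-at-0, g5 stuck-at-0} — 4 in all.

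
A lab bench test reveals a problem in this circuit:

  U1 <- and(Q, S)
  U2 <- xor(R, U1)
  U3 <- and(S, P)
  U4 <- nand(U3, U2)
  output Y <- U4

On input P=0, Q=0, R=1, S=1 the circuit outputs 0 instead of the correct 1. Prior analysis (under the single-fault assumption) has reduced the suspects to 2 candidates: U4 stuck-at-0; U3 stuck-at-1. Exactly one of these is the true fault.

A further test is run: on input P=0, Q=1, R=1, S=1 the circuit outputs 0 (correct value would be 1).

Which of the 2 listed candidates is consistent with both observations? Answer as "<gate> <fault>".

U4 stuck-at-0

Evaluate each candidate on input P=0, Q=1, R=1, S=1:
  U4 stuck-at-0: U1=1, U2=0, U3=0, U4=0 [stuck-at-0] → 0 — matches
  U3 stuck-at-1: U1=1, U2=0, U3=1 [stuck-at-1], U4=1 → 1 — eliminated
Only U4 stuck-at-0 reproduces the observed 0.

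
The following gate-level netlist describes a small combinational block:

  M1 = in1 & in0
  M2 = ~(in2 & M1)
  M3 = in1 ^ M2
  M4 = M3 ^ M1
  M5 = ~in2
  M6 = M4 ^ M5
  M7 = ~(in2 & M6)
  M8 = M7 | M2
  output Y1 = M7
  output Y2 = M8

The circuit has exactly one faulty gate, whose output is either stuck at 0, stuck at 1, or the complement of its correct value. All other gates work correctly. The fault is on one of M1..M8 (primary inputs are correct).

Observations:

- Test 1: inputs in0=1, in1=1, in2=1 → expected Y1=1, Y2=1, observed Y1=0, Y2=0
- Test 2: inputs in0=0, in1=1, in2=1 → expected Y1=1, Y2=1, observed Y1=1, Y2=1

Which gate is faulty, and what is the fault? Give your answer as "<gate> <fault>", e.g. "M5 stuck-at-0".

Fault-free values for test 1 (in0=1, in1=1, in2=1): M1=1, M2=0, M3=1, M4=0, M5=0, M6=0, M7=1, M8=1, giving Y1=1, Y2=1. Observed Y1=0, Y2=0.
Test 1: faults giving observed Y1=0, Y2=0 are {M3 stuck-at-0, M3 inverted output, M4 stuck-at-1, M4 inverted output, M5 stuck-at-1, M5 inverted output, M6 stuck-at-1, M6 inverted output, M7 stuck-at-0, M7 inverted output}.
Test 2 (in0=0, in1=1, in2=1): fault-free M1=0, M2=1, M3=0, M4=0, M5=0, M6=0, M7=1, M8=1 → Y1=1, Y2=1; observed Y1=1, Y2=1. Eliminates M3 inverted output, M4 stuck-at-1, M4 inverted output, M5 stuck-at-1, M5 inverted output, M6 stuck-at-1, M6 inverted output, M7 stuck-at-0, M7 inverted output.
Only M3 stuck-at-0 is consistent with every test.

M3 stuck-at-0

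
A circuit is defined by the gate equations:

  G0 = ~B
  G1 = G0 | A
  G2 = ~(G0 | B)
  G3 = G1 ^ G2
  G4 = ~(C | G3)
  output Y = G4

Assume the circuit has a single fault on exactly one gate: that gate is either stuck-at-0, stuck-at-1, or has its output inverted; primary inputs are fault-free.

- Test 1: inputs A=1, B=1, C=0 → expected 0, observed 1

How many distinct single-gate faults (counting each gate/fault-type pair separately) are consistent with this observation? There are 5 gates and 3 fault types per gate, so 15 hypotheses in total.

Fault-free: G0=0, G1=1, G2=0, G3=1, G4=0 → 0. Observed 1.
  G0: none of the 3 fault types match ✗
  G1: stuck-at-0, inverted output ✓; others ✗
  G2: stuck-at-1, inverted output ✓; others ✗
  G3: stuck-at-0, inverted output ✓; others ✗
  G4: stuck-at-1, inverted output ✓; others ✗
Consistent faults: {G1 stuck-at-0, G1 inverted output, G2 stuck-at-1, G2 inverted output, G3 stuck-at-0, G3 inverted output, G4 stuck-at-1, G4 inverted output} — 8 in all.

8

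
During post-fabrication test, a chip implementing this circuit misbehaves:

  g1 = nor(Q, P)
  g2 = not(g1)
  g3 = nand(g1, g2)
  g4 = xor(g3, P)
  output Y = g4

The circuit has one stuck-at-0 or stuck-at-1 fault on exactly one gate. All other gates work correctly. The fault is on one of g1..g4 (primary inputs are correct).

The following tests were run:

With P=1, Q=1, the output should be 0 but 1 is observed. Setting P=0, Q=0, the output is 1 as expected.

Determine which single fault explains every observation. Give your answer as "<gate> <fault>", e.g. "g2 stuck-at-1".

Fault-free values for test 1 (P=1, Q=1): g1=0, g2=1, g3=1, g4=0, giving Y=0. Observed 1.
Test 1: faults giving observed 1 are {g3 stuck-at-0, g4 stuck-at-1}.
Test 2 (P=0, Q=0): fault-free g1=1, g2=0, g3=1, g4=1 → 1; observed 1. Eliminates g3 stuck-at-0.
Only g4 stuck-at-1 is consistent with every test.

g4 stuck-at-1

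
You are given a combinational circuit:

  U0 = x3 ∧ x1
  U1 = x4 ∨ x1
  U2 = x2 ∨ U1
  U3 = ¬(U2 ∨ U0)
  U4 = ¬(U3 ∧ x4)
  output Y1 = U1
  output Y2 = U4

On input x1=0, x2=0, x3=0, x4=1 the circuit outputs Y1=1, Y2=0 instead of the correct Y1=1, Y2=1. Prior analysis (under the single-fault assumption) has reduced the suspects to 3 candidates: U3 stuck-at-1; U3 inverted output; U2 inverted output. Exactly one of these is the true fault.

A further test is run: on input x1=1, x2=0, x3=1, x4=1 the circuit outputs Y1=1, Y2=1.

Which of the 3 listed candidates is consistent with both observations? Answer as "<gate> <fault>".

Evaluate each candidate on input x1=1, x2=0, x3=1, x4=1:
  U3 stuck-at-1: U0=1, U1=1, U2=1, U3=1 [stuck-at-1], U4=0 → Y1=1, Y2=0 — eliminated
  U3 inverted output: U0=1, U1=1, U2=1, U3=1 [inverted output], U4=0 → Y1=1, Y2=0 — eliminated
  U2 inverted output: U0=1, U1=1, U2=0 [inverted output], U3=0, U4=1 → Y1=1, Y2=1 — matches
Only U2 inverted output reproduces the observed Y1=1, Y2=1.

U2 inverted output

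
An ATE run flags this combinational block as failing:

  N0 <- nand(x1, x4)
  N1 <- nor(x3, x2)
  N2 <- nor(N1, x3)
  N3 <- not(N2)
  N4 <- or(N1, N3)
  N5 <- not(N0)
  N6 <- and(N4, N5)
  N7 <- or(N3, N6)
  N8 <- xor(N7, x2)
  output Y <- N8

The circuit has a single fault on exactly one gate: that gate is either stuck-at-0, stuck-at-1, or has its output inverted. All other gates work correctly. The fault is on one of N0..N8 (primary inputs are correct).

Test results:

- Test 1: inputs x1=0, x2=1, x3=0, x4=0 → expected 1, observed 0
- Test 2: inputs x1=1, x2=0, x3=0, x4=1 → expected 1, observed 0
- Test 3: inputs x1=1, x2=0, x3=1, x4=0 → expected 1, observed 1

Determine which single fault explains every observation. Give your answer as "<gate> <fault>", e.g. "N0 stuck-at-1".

N1 inverted output

Fault-free values for test 1 (x1=0, x2=1, x3=0, x4=0): N0=1, N1=0, N2=1, N3=0, N4=0, N5=0, N6=0, N7=0, N8=1, giving Y=1. Observed 0.
Test 1: faults giving observed 0 are {N1 stuck-at-1, N1 inverted output, N2 stuck-at-0, N2 inverted output, N3 stuck-at-1, N3 inverted output, N6 stuck-at-1, N6 inverted output, N7 stuck-at-1, N7 inverted output, N8 stuck-at-0, N8 inverted output}.
Test 2 (x1=1, x2=0, x3=0, x4=1): fault-free N0=0, N1=1, N2=0, N3=1, N4=1, N5=1, N6=1, N7=1, N8=1 → 1; observed 0. Eliminates N1 stuck-at-1, N2 stuck-at-0, N2 inverted output, N3 stuck-at-1, N3 inverted output, N6 stuck-at-1, N6 inverted output, N7 stuck-at-1.
Test 3 (x1=1, x2=0, x3=1, x4=0): fault-free N0=1, N1=0, N2=0, N3=1, N4=1, N5=0, N6=0, N7=1, N8=1 → 1; observed 1. Eliminates N7 inverted output, N8 stuck-at-0, N8 inverted output.
Only N1 inverted output is consistent with every test.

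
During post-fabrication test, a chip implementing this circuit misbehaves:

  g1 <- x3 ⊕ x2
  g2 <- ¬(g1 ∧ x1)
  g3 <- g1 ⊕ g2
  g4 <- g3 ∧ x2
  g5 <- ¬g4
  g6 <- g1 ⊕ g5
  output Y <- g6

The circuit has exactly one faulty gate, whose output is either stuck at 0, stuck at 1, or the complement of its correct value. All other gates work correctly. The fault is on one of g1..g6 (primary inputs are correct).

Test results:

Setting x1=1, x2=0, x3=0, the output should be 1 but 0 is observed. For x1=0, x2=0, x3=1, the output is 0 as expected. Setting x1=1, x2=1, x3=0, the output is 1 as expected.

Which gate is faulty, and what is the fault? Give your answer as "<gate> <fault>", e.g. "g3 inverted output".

Fault-free values for test 1 (x1=1, x2=0, x3=0): g1=0, g2=1, g3=1, g4=0, g5=1, g6=1, giving Y=1. Observed 0.
Test 1: faults giving observed 0 are {g1 stuck-at-1, g1 inverted output, g4 stuck-at-1, g4 inverted output, g5 stuck-at-0, g5 inverted output, g6 stuck-at-0, g6 inverted output}.
Test 2 (x1=0, x2=0, x3=1): fault-free g1=1, g2=1, g3=0, g4=0, g5=1, g6=0 → 0; observed 0. Eliminates g1 inverted output, g4 stuck-at-1, g4 inverted output, g5 stuck-at-0, g5 inverted output, g6 inverted output.
Test 3 (x1=1, x2=1, x3=0): fault-free g1=1, g2=0, g3=1, g4=1, g5=0, g6=1 → 1; observed 1. Eliminates g6 stuck-at-0.
Only g1 stuck-at-1 is consistent with every test.

g1 stuck-at-1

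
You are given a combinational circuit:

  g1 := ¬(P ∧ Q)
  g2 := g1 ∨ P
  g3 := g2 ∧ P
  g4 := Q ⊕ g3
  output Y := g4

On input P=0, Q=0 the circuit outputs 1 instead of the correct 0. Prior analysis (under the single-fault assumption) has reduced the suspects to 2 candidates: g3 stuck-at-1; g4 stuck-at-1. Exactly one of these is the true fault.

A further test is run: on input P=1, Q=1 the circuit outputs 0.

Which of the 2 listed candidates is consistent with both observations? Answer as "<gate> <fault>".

g3 stuck-at-1

Evaluate each candidate on input P=1, Q=1:
  g3 stuck-at-1: g1=0, g2=1, g3=1 [stuck-at-1], g4=0 → 0 — matches
  g4 stuck-at-1: g1=0, g2=1, g3=1, g4=1 [stuck-at-1] → 1 — eliminated
Only g3 stuck-at-1 reproduces the observed 0.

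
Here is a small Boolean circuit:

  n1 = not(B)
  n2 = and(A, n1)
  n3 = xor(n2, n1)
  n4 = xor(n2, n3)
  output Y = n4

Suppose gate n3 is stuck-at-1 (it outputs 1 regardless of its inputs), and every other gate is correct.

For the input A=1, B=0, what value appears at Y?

0

Propagate with n3 forced: n1=1, n2=1, n3=1 [stuck-at-1], n4=0.
So Y = 0. (Without the fault it would be 1.)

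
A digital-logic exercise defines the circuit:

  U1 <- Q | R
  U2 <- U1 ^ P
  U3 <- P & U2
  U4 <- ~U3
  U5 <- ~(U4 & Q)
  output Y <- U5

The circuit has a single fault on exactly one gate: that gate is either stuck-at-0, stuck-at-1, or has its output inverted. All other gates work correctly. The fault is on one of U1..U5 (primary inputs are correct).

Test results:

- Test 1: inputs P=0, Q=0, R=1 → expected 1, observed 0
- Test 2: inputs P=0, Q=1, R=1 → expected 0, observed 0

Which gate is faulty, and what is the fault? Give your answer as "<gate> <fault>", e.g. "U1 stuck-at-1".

Fault-free values for test 1 (P=0, Q=0, R=1): U1=1, U2=1, U3=0, U4=1, U5=1, giving Y=1. Observed 0.
Test 1: faults giving observed 0 are {U5 stuck-at-0, U5 inverted output}.
Test 2 (P=0, Q=1, R=1): fault-free U1=1, U2=1, U3=0, U4=1, U5=0 → 0; observed 0. Eliminates U5 inverted output.
Only U5 stuck-at-0 is consistent with every test.

U5 stuck-at-0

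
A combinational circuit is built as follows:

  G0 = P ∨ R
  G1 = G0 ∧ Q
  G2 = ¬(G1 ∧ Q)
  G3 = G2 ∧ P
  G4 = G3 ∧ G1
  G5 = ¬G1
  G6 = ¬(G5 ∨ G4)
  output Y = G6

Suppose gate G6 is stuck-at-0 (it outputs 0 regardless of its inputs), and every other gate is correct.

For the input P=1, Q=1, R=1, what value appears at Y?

Propagate with G6 forced: G0=1, G1=1, G2=0, G3=0, G4=0, G5=0, G6=0 [stuck-at-0].
So Y = 0. (Without the fault it would be 1.)

0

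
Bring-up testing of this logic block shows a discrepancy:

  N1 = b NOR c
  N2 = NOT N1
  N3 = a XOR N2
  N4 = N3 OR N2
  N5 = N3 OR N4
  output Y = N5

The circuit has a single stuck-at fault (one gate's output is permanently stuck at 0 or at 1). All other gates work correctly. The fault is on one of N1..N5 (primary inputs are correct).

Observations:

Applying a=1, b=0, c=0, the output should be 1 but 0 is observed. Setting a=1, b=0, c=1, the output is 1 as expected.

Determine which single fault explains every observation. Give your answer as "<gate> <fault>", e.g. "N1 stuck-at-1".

Fault-free values for test 1 (a=1, b=0, c=0): N1=1, N2=0, N3=1, N4=1, N5=1, giving Y=1. Observed 0.
Test 1: faults giving observed 0 are {N3 stuck-at-0, N5 stuck-at-0}.
Test 2 (a=1, b=0, c=1): fault-free N1=0, N2=1, N3=0, N4=1, N5=1 → 1; observed 1. Eliminates N5 stuck-at-0.
Only N3 stuck-at-0 is consistent with every test.

N3 stuck-at-0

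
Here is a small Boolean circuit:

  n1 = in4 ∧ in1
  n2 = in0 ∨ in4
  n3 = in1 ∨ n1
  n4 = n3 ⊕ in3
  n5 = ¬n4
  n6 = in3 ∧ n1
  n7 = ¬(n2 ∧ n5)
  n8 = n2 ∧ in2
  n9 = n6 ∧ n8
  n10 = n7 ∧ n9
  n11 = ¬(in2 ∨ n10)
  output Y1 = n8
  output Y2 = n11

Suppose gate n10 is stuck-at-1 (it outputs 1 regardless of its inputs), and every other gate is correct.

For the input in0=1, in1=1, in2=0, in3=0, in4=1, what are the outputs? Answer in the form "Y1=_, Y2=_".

Y1=0, Y2=0

Propagate with n10 forced: n1=1, n2=1, n3=1, n4=1, n5=0, n6=0, n7=1, n8=0, n9=0, n10=1 [stuck-at-1], n11=0.
So the outputs are Y1=0, Y2=0. (Without the fault they would be Y1=0, Y2=1.)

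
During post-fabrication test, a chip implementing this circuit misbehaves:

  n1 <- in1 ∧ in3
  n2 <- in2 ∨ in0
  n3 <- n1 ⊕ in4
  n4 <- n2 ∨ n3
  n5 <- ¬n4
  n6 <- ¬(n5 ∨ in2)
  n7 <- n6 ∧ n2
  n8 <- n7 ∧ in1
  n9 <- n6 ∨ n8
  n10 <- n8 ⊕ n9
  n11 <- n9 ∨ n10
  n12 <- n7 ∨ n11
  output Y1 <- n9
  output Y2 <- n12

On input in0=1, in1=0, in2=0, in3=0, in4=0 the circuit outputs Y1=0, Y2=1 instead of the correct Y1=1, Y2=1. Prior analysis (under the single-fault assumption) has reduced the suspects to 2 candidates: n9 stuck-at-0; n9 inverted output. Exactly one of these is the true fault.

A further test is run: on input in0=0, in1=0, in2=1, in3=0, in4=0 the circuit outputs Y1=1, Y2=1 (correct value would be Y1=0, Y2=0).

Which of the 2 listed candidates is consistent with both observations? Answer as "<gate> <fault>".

Evaluate each candidate on input in0=0, in1=0, in2=1, in3=0, in4=0:
  n9 stuck-at-0: n1=0, n2=1, n3=0, n4=1, n5=0, n6=0, n7=0, n8=0, n9=0 [stuck-at-0], n10=0, n11=0, n12=0 → Y1=0, Y2=0 — eliminated
  n9 inverted output: n1=0, n2=1, n3=0, n4=1, n5=0, n6=0, n7=0, n8=0, n9=1 [inverted output], n10=1, n11=1, n12=1 → Y1=1, Y2=1 — matches
Only n9 inverted output reproduces the observed Y1=1, Y2=1.

n9 inverted output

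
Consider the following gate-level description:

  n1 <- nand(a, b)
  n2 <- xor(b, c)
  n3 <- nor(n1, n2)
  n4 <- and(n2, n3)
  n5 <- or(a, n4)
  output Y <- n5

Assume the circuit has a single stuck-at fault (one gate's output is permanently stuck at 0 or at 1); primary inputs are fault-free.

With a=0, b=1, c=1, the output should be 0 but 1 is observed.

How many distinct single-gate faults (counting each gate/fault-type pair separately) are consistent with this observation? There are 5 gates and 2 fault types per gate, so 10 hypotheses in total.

Fault-free: n1=1, n2=0, n3=0, n4=0, n5=0 → 0. Observed 1.
  n1 stuck-at-0: output 0 ✗
  n1 stuck-at-1: output 0 ✗
  n2 stuck-at-0: output 0 ✗
  n2 stuck-at-1: output 0 ✗
  n3 stuck-at-0: output 0 ✗
  n3 stuck-at-1: output 0 ✗
  n4 stuck-at-0: output 0 ✗
  n4 stuck-at-1: output 1 ✓
  n5 stuck-at-0: output 0 ✗
  n5 stuck-at-1: output 1 ✓
Consistent faults: {n4 stuck-at-1, n5 stuck-at-1} — 2 in all.

2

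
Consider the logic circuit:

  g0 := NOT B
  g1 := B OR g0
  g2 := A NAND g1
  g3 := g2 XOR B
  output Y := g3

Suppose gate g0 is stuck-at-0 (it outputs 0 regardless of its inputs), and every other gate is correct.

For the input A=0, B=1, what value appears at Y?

Propagate with g0 forced: g0=0 [stuck-at-0], g1=1, g2=1, g3=0.
So Y = 0. (Same as the fault-free value — the fault is masked on this input.)

0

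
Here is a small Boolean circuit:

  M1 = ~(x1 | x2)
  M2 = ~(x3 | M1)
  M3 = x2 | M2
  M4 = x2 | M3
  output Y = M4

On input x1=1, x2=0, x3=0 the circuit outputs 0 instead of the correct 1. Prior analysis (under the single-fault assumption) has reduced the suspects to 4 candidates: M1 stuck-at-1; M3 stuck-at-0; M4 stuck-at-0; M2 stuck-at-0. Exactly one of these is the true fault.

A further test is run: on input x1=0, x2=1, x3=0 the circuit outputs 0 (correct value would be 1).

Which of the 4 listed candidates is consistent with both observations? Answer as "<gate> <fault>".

Evaluate each candidate on input x1=0, x2=1, x3=0:
  M1 stuck-at-1: M1=1 [stuck-at-1], M2=0, M3=1, M4=1 → 1 — eliminated
  M3 stuck-at-0: M1=0, M2=1, M3=0 [stuck-at-0], M4=1 → 1 — eliminated
  M4 stuck-at-0: M1=0, M2=1, M3=1, M4=0 [stuck-at-0] → 0 — matches
  M2 stuck-at-0: M1=0, M2=0 [stuck-at-0], M3=1, M4=1 → 1 — eliminated
Only M4 stuck-at-0 reproduces the observed 0.

M4 stuck-at-0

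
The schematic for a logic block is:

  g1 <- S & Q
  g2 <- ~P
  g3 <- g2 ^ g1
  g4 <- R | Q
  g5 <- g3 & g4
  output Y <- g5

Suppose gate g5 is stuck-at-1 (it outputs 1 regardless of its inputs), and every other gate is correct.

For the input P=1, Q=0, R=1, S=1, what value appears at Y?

Propagate with g5 forced: g1=0, g2=0, g3=0, g4=1, g5=1 [stuck-at-1].
So Y = 1. (Without the fault it would be 0.)

1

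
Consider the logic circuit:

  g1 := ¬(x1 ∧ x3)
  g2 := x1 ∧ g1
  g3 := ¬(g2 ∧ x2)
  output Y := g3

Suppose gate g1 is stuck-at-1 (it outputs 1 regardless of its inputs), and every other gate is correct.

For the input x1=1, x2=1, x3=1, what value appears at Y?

Propagate with g1 forced: g1=1 [stuck-at-1], g2=1, g3=0.
So Y = 0. (Without the fault it would be 1.)

0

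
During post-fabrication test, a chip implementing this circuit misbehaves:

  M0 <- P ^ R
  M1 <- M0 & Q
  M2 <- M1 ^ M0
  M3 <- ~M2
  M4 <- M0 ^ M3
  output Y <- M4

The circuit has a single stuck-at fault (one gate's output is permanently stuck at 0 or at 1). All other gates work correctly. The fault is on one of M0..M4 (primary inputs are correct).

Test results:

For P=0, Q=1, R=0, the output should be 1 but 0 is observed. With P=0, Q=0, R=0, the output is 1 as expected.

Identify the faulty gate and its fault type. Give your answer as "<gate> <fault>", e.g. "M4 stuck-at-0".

M0 stuck-at-1

Fault-free values for test 1 (P=0, Q=1, R=0): M0=0, M1=0, M2=0, M3=1, M4=1, giving Y=1. Observed 0.
Test 1: faults giving observed 0 are {M0 stuck-at-1, M1 stuck-at-1, M2 stuck-at-1, M3 stuck-at-0, M4 stuck-at-0}.
Test 2 (P=0, Q=0, R=0): fault-free M0=0, M1=0, M2=0, M3=1, M4=1 → 1; observed 1. Eliminates M1 stuck-at-1, M2 stuck-at-1, M3 stuck-at-0, M4 stuck-at-0.
Only M0 stuck-at-1 is consistent with every test.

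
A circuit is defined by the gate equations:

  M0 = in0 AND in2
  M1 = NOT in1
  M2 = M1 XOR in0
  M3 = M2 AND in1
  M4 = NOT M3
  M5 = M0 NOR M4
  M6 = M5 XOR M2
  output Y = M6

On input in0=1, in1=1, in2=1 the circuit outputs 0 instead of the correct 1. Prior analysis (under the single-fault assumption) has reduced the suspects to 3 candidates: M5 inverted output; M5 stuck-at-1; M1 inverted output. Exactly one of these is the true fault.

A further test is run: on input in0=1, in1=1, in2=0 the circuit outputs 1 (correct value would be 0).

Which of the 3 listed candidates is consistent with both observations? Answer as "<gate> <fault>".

M5 inverted output

Evaluate each candidate on input in0=1, in1=1, in2=0:
  M5 inverted output: M0=0, M1=0, M2=1, M3=1, M4=0, M5=0 [inverted output], M6=1 → 1 — matches
  M5 stuck-at-1: M0=0, M1=0, M2=1, M3=1, M4=0, M5=1 [stuck-at-1], M6=0 → 0 — eliminated
  M1 inverted output: M0=0, M1=1 [inverted output], M2=0, M3=0, M4=1, M5=0, M6=0 → 0 — eliminated
Only M5 inverted output reproduces the observed 1.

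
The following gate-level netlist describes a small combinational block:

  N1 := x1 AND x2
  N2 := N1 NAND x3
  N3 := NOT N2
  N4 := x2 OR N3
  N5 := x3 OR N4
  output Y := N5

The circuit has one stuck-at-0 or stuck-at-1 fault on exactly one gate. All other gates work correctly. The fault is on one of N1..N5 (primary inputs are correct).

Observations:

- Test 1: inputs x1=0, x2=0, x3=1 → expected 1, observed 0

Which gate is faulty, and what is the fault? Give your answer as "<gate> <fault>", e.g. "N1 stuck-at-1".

Fault-free values for test 1 (x1=0, x2=0, x3=1): N1=0, N2=1, N3=0, N4=0, N5=1, giving Y=1. Observed 0.
Test 1: faults giving observed 0 are {N5 stuck-at-0}.
Only N5 stuck-at-0 is consistent with every test.

N5 stuck-at-0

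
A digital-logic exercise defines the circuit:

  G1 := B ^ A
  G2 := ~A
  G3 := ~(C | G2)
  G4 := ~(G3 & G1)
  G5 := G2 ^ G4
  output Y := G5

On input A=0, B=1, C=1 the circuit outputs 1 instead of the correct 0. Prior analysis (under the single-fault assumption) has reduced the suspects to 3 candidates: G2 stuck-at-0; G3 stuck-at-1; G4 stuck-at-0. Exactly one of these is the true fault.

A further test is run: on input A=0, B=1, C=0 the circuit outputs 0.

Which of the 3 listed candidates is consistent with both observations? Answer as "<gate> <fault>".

Evaluate each candidate on input A=0, B=1, C=0:
  G2 stuck-at-0: G1=1, G2=0 [stuck-at-0], G3=1, G4=0, G5=0 → 0 — matches
  G3 stuck-at-1: G1=1, G2=1, G3=1 [stuck-at-1], G4=0, G5=1 → 1 — eliminated
  G4 stuck-at-0: G1=1, G2=1, G3=0, G4=0 [stuck-at-0], G5=1 → 1 — eliminated
Only G2 stuck-at-0 reproduces the observed 0.

G2 stuck-at-0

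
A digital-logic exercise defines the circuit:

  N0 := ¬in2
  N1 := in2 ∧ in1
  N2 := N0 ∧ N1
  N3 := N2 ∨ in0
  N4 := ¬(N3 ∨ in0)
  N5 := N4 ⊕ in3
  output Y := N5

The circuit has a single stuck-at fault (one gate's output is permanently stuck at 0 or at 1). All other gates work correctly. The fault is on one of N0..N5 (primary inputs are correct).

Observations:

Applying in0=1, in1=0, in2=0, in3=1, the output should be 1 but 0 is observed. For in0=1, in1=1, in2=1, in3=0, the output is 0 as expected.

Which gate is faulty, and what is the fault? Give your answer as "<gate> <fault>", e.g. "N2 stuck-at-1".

Fault-free values for test 1 (in0=1, in1=0, in2=0, in3=1): N0=1, N1=0, N2=0, N3=1, N4=0, N5=1, giving Y=1. Observed 0.
Test 1: faults giving observed 0 are {N4 stuck-at-1, N5 stuck-at-0}.
Test 2 (in0=1, in1=1, in2=1, in3=0): fault-free N0=0, N1=1, N2=0, N3=1, N4=0, N5=0 → 0; observed 0. Eliminates N4 stuck-at-1.
Only N5 stuck-at-0 is consistent with every test.

N5 stuck-at-0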